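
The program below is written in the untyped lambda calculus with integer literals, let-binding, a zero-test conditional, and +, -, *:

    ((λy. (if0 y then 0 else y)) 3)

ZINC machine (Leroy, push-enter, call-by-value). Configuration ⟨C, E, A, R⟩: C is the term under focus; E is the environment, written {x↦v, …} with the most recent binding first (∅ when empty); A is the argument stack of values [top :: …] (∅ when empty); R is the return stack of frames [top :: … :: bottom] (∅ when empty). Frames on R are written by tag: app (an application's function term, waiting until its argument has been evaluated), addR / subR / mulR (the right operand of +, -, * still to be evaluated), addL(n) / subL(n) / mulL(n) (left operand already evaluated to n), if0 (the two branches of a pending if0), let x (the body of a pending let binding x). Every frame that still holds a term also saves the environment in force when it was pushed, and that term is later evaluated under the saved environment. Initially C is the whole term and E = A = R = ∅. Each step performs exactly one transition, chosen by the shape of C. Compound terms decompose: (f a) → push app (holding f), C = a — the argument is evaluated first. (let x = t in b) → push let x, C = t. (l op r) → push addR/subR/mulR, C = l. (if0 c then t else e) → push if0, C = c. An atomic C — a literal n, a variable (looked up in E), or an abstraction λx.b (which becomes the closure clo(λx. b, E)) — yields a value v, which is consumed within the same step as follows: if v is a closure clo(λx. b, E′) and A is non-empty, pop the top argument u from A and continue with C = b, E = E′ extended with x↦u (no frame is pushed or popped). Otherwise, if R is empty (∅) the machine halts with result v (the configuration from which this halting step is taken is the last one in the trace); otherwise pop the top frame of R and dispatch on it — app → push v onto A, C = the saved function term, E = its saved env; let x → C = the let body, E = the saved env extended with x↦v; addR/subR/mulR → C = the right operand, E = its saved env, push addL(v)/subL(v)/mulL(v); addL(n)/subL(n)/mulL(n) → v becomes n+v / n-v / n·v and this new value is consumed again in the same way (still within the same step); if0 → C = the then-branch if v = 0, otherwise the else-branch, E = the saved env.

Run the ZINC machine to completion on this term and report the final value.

Answer: 3

Machine steps:
0. [C=((λy. (if0 y then 0 else y)) 3) | E=∅ | A=∅ | R=∅]
1. [C=3 | E=∅ | A=∅ | R=[app]]
2. [C=(λy. (if0 y then 0 else y)) | E=∅ | A=[3] | R=∅]
3. [C=(if0 y then 0 else y) | E={y↦3} | A=∅ | R=∅]
4. [C=y | E={y↦3} | A=∅ | R=[if0]]
5. [C=y | E={y↦3} | A=∅ | R=∅]
→ final value 3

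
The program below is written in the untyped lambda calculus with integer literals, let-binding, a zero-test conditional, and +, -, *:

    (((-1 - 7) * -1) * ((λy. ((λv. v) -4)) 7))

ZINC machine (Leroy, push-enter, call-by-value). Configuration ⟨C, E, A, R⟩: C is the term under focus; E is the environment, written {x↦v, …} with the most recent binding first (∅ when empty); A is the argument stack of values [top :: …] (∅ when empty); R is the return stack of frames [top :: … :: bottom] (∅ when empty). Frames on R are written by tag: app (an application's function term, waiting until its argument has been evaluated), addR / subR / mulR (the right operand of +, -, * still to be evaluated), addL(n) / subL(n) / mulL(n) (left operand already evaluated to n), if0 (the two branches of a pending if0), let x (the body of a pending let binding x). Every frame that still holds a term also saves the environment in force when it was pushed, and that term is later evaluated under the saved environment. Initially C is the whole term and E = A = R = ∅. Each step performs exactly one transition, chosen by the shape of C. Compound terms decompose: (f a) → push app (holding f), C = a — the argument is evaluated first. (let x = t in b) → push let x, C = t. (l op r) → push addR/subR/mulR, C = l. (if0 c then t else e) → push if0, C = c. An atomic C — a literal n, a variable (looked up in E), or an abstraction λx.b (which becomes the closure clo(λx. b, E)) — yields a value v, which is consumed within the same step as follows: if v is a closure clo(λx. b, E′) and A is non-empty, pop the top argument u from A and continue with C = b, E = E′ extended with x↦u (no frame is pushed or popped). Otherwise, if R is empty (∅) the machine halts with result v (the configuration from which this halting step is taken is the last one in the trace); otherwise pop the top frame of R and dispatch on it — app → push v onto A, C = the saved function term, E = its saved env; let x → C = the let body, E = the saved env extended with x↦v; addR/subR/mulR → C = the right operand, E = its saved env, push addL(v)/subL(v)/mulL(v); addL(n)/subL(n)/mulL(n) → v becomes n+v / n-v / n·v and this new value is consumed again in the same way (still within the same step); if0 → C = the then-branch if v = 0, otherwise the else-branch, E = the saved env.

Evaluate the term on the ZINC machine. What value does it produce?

t=0: ⟨C=(((-1 - 7) * -1) * ((λy. ((λv. v) -4)) 7)); E=∅; A=∅; R=∅⟩
t=1: ⟨C=((-1 - 7) * -1); E=∅; A=∅; R=[mulR]⟩
t=2: ⟨C=(-1 - 7); E=∅; A=∅; R=[mulR :: mulR]⟩
t=3: ⟨C=-1; E=∅; A=∅; R=[subR :: mulR :: mulR]⟩
t=4: ⟨C=7; E=∅; A=∅; R=[subL(-1) :: mulR :: mulR]⟩
t=5: ⟨C=-1; E=∅; A=∅; R=[mulL(-8) :: mulR]⟩
t=6: ⟨C=((λy. ((λv. v) -4)) 7); E=∅; A=∅; R=[mulL(8)]⟩
t=7: ⟨C=7; E=∅; A=∅; R=[app :: mulL(8)]⟩
t=8: ⟨C=(λy. ((λv. v) -4)); E=∅; A=[7]; R=[mulL(8)]⟩
t=9: ⟨C=((λv. v) -4); E={y↦7}; A=∅; R=[mulL(8)]⟩
t=10: ⟨C=-4; E={y↦7}; A=∅; R=[app :: mulL(8)]⟩
t=11: ⟨C=(λv. v); E={y↦7}; A=[-4]; R=[mulL(8)]⟩
t=12: ⟨C=v; E={v↦-4, y↦7}; A=∅; R=[mulL(8)]⟩
→ final value -32

Answer: -32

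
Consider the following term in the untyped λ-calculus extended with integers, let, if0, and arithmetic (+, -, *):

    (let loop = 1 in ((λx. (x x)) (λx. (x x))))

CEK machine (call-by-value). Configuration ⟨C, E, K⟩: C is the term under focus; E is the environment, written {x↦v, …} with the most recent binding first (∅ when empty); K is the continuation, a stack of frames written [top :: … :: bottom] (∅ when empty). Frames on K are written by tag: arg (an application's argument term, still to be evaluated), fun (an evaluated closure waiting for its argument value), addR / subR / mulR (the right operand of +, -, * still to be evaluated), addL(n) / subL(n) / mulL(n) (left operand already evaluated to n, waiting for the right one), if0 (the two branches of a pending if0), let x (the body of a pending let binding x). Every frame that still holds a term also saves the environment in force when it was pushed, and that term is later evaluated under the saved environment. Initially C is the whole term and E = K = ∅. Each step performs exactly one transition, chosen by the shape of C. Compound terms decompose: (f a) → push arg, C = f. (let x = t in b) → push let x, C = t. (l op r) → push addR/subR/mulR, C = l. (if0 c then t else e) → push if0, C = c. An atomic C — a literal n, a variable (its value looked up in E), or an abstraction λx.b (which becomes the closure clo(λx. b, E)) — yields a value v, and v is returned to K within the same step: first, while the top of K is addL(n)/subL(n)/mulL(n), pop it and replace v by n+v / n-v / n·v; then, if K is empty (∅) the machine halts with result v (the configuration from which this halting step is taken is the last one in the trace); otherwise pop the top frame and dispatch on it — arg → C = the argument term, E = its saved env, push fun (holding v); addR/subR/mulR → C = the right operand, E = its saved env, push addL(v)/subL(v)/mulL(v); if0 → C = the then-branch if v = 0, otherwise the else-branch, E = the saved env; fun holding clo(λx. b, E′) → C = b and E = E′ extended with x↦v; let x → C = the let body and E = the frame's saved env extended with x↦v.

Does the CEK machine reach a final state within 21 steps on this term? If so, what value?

Answer: DIVERGES (no final state within 21 steps)

Derivation:
[0] <C=(let loop = 1 in ((λx. (x x)) (λx. (x x)))), E=∅, K=∅>
[1] <C=1, E=∅, K=[let loop]>
[2] <C=((λx. (x x)) (λx. (x x))), E={loop↦1}, K=∅>
[3] <C=(λx. (x x)), E={loop↦1}, K=[arg]>
[4] <C=(λx. (x x)), E={loop↦1}, K=[fun]>
[5] <C=(x x), E={x↦clo(λx. (x x), {loop↦1}), loop↦1}, K=∅>
[6] <C=x, E={x↦clo(λx. (x x), {loop↦1}), loop↦1}, K=[arg]>
[7] <C=x, E={x↦clo(λx. (x x), {loop↦1}), loop↦1}, K=[fun]>
… configuration repeats with period 3 (steps 5–7 recur indefinitely) …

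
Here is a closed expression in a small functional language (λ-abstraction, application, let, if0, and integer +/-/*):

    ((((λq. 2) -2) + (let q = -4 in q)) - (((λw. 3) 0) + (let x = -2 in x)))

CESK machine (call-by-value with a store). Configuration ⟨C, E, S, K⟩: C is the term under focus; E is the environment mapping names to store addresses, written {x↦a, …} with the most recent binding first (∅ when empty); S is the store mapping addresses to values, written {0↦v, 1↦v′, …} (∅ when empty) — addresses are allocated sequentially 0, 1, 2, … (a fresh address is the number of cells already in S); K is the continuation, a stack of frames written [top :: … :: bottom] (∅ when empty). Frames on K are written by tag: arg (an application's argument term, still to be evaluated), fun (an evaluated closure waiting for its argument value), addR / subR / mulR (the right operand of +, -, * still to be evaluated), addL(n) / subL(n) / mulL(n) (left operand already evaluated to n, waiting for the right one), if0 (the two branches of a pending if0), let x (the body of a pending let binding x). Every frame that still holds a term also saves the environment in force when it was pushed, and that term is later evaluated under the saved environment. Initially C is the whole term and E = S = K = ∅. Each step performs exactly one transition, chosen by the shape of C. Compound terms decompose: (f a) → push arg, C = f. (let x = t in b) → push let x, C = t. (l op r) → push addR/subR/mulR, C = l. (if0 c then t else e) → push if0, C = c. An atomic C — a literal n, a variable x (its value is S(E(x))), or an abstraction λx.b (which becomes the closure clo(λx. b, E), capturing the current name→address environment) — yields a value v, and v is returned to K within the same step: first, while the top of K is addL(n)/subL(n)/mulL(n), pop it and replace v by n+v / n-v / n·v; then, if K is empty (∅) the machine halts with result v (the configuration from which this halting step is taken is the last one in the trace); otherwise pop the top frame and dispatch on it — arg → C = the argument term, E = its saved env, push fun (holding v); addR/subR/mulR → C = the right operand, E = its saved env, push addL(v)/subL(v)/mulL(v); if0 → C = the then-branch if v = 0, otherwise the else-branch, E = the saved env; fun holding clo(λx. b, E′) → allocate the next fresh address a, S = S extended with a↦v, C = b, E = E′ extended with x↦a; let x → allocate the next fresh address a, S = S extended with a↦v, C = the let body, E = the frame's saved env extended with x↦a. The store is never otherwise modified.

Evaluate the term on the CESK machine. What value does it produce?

[0] [C=((((λq. 2) -2) + (let q = -4 in q)) - (((λw. 3) 0) + (let x = -2 in x))) | E=∅ | S=∅ | K=∅]
[1] [C=(((λq. 2) -2) + (let q = -4 in q)) | E=∅ | S=∅ | K=[subR]]
[2] [C=((λq. 2) -2) | E=∅ | S=∅ | K=[addR :: subR]]
[3] [C=(λq. 2) | E=∅ | S=∅ | K=[arg :: addR :: subR]]
[4] [C=-2 | E=∅ | S=∅ | K=[fun :: addR :: subR]]
[5] [C=2 | E={q↦0} | S={0↦-2} | K=[addR :: subR]]
[6] [C=(let q = -4 in q) | E=∅ | S={0↦-2} | K=[addL(2) :: subR]]
[7] [C=-4 | E=∅ | S={0↦-2} | K=[let q :: addL(2) :: subR]]
[8] [C=q | E={q↦1} | S={0↦-2, 1↦-4} | K=[addL(2) :: subR]]
[9] [C=(((λw. 3) 0) + (let x = -2 in x)) | E=∅ | S={0↦-2, 1↦-4} | K=[subL(-2)]]
[10] [C=((λw. 3) 0) | E=∅ | S={0↦-2, 1↦-4} | K=[addR :: subL(-2)]]
[11] [C=(λw. 3) | E=∅ | S={0↦-2, 1↦-4} | K=[arg :: addR :: subL(-2)]]
[12] [C=0 | E=∅ | S={0↦-2, 1↦-4} | K=[fun :: addR :: subL(-2)]]
[13] [C=3 | E={w↦2} | S={0↦-2, 1↦-4, 2↦0} | K=[addR :: subL(-2)]]
[14] [C=(let x = -2 in x) | E=∅ | S={0↦-2, 1↦-4, 2↦0} | K=[addL(3) :: subL(-2)]]
[15] [C=-2 | E=∅ | S={0↦-2, 1↦-4, 2↦0} | K=[let x :: addL(3) :: subL(-2)]]
[16] [C=x | E={x↦3} | S={0↦-2, 1↦-4, 2↦0, 3↦-2} | K=[addL(3) :: subL(-2)]]
→ final value -3

Answer: -3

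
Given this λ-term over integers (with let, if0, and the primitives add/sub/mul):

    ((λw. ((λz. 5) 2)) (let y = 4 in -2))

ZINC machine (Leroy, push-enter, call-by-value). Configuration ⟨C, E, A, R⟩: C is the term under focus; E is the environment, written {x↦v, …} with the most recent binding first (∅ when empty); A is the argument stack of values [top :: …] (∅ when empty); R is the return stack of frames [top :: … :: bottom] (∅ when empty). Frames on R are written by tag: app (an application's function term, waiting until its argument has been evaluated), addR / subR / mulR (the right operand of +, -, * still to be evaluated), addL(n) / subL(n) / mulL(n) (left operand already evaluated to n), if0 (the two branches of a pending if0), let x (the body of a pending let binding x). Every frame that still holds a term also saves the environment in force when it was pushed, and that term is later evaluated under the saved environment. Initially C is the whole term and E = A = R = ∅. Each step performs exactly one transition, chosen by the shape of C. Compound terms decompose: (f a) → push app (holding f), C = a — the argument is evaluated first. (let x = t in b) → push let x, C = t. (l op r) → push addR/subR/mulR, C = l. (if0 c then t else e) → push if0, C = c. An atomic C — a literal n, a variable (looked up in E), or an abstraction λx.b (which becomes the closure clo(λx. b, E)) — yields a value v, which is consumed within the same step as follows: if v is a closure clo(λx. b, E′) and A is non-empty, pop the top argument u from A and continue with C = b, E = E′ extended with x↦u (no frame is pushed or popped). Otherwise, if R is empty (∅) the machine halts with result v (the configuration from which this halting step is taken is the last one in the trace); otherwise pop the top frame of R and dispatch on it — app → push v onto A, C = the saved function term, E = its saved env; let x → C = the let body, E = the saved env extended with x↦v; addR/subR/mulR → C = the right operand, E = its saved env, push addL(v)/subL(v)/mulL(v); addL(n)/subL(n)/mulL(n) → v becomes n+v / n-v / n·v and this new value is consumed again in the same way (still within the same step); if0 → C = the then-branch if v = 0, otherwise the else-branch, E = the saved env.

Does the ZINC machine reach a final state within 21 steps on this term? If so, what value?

Answer: 5

Execution trace:
[0] [C=((λw. ((λz. 5) 2)) (let y = 4 in -2)) | E=∅ | A=∅ | R=∅]
[1] [C=(let y = 4 in -2) | E=∅ | A=∅ | R=[app]]
[2] [C=4 | E=∅ | A=∅ | R=[let y :: app]]
[3] [C=-2 | E={y↦4} | A=∅ | R=[app]]
[4] [C=(λw. ((λz. 5) 2)) | E=∅ | A=[-2] | R=∅]
[5] [C=((λz. 5) 2) | E={w↦-2} | A=∅ | R=∅]
[6] [C=2 | E={w↦-2} | A=∅ | R=[app]]
[7] [C=(λz. 5) | E={w↦-2} | A=[2] | R=∅]
[8] [C=5 | E={z↦2, w↦-2} | A=∅ | R=∅]
→ final value 5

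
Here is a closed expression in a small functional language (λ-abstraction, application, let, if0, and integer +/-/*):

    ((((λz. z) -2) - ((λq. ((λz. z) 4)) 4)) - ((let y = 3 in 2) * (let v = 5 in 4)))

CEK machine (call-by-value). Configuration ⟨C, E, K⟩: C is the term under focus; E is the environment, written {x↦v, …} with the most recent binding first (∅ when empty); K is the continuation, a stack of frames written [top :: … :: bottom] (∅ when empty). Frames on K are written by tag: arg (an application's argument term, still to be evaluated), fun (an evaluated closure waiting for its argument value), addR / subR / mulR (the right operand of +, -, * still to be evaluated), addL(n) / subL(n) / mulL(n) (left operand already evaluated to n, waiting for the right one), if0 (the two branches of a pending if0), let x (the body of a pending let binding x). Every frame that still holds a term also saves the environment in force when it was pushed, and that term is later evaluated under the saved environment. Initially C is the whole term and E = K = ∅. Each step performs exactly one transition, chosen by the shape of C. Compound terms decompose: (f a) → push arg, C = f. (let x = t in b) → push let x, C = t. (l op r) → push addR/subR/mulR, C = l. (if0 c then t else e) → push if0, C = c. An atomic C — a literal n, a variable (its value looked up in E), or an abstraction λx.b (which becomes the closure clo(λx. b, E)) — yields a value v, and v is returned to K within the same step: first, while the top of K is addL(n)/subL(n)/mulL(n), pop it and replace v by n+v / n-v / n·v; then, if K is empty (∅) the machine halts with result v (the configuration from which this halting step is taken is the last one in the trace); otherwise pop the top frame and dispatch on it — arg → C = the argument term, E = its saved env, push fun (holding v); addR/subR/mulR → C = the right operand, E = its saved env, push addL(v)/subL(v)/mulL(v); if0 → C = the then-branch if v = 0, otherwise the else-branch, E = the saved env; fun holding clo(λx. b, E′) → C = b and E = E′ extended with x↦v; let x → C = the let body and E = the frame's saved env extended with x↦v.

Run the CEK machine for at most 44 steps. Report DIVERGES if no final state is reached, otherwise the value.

Answer: -14

Execution trace:
t=0: <C=((((λz. z) -2) - ((λq. ((λz. z) 4)) 4)) - ((let y = 3 in 2) * (let v = 5 in 4))), E=∅, K=∅>
t=1: <C=(((λz. z) -2) - ((λq. ((λz. z) 4)) 4)), E=∅, K=[subR]>
t=2: <C=((λz. z) -2), E=∅, K=[subR :: subR]>
t=3: <C=(λz. z), E=∅, K=[arg :: subR :: subR]>
t=4: <C=-2, E=∅, K=[fun :: subR :: subR]>
t=5: <C=z, E={z↦-2}, K=[subR :: subR]>
t=6: <C=((λq. ((λz. z) 4)) 4), E=∅, K=[subL(-2) :: subR]>
t=7: <C=(λq. ((λz. z) 4)), E=∅, K=[arg :: subL(-2) :: subR]>
t=8: <C=4, E=∅, K=[fun :: subL(-2) :: subR]>
t=9: <C=((λz. z) 4), E={q↦4}, K=[subL(-2) :: subR]>
t=10: <C=(λz. z), E={q↦4}, K=[arg :: subL(-2) :: subR]>
t=11: <C=4, E={q↦4}, K=[fun :: subL(-2) :: subR]>
t=12: <C=z, E={z↦4, q↦4}, K=[subL(-2) :: subR]>
t=13: <C=((let y = 3 in 2) * (let v = 5 in 4)), E=∅, K=[subL(-6)]>
t=14: <C=(let y = 3 in 2), E=∅, K=[mulR :: subL(-6)]>
t=15: <C=3, E=∅, K=[let y :: mulR :: subL(-6)]>
t=16: <C=2, E={y↦3}, K=[mulR :: subL(-6)]>
t=17: <C=(let v = 5 in 4), E=∅, K=[mulL(2) :: subL(-6)]>
t=18: <C=5, E=∅, K=[let v :: mulL(2) :: subL(-6)]>
t=19: <C=4, E={v↦5}, K=[mulL(2) :: subL(-6)]>
→ final value -14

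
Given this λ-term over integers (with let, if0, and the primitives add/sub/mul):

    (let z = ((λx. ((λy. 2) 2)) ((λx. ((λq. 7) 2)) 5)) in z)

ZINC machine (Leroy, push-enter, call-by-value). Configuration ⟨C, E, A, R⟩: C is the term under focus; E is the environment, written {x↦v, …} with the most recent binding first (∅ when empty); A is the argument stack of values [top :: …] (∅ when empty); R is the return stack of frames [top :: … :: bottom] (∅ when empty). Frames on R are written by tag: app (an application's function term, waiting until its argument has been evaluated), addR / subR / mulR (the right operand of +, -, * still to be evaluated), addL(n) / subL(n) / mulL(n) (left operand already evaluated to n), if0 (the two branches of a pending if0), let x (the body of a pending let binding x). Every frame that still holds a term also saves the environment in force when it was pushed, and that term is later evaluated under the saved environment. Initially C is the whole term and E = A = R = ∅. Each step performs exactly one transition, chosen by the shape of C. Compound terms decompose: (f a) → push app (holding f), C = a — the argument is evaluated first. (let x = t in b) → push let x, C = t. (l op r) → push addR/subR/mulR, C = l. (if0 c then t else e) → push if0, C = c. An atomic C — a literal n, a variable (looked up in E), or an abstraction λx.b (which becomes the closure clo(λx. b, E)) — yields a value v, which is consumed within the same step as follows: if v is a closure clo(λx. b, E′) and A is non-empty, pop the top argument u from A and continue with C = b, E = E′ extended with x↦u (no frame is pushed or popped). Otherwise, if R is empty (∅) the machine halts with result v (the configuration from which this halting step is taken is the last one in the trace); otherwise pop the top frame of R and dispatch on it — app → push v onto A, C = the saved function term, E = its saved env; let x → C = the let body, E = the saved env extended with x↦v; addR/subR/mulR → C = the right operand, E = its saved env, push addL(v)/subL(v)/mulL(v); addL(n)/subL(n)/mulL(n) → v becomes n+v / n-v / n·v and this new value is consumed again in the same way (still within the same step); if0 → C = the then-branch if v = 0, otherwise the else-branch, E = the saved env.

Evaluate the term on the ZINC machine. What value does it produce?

t=0: [C=(let z = ((λx. ((λy. 2) 2)) ((λx. ((λq. 7) 2)) 5)) in z) | E=∅ | A=∅ | R=∅]
t=1: [C=((λx. ((λy. 2) 2)) ((λx. ((λq. 7) 2)) 5)) | E=∅ | A=∅ | R=[let z]]
t=2: [C=((λx. ((λq. 7) 2)) 5) | E=∅ | A=∅ | R=[app :: let z]]
t=3: [C=5 | E=∅ | A=∅ | R=[app :: app :: let z]]
t=4: [C=(λx. ((λq. 7) 2)) | E=∅ | A=[5] | R=[app :: let z]]
t=5: [C=((λq. 7) 2) | E={x↦5} | A=∅ | R=[app :: let z]]
t=6: [C=2 | E={x↦5} | A=∅ | R=[app :: app :: let z]]
t=7: [C=(λq. 7) | E={x↦5} | A=[2] | R=[app :: let z]]
t=8: [C=7 | E={q↦2, x↦5} | A=∅ | R=[app :: let z]]
t=9: [C=(λx. ((λy. 2) 2)) | E=∅ | A=[7] | R=[let z]]
t=10: [C=((λy. 2) 2) | E={x↦7} | A=∅ | R=[let z]]
t=11: [C=2 | E={x↦7} | A=∅ | R=[app :: let z]]
t=12: [C=(λy. 2) | E={x↦7} | A=[2] | R=[let z]]
t=13: [C=2 | E={y↦2, x↦7} | A=∅ | R=[let z]]
t=14: [C=z | E={z↦2} | A=∅ | R=∅]
→ final value 2

Answer: 2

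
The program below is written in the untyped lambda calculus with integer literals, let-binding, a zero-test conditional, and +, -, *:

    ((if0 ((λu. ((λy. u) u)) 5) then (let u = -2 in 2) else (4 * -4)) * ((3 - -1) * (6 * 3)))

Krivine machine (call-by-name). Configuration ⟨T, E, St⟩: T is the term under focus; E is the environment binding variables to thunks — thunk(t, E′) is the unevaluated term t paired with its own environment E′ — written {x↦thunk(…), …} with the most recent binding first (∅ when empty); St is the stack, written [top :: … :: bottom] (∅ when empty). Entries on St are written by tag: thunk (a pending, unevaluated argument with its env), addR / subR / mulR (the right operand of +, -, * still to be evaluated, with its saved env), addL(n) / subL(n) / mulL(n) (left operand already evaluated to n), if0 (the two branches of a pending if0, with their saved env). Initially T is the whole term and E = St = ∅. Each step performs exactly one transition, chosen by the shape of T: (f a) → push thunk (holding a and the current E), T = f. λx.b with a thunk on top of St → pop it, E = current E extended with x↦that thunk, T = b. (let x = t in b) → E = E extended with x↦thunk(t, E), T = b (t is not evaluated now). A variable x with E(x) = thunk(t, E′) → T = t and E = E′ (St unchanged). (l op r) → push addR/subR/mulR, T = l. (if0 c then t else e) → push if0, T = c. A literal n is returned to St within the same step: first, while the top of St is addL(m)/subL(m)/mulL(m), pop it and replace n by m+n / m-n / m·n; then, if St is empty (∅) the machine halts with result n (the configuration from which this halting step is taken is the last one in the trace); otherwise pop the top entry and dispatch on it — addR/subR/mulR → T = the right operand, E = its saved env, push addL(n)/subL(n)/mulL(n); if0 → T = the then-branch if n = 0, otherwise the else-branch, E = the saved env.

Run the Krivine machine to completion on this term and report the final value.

Answer: -1152

Machine steps:
t=0: [T=((if0 ((λu. ((λy. u) u)) 5) then (let u = -2 in 2) else (4 * -4)) * ((3 - -1) * (6 * 3))) | E=∅ | St=∅]
t=1: [T=(if0 ((λu. ((λy. u) u)) 5) then (let u = -2 in 2) else (4 * -4)) | E=∅ | St=[mulR]]
t=2: [T=((λu. ((λy. u) u)) 5) | E=∅ | St=[if0 :: mulR]]
t=3: [T=(λu. ((λy. u) u)) | E=∅ | St=[thunk :: if0 :: mulR]]
t=4: [T=((λy. u) u) | E={u↦thunk(5, ∅)} | St=[if0 :: mulR]]
t=5: [T=(λy. u) | E={u↦thunk(5, ∅)} | St=[thunk :: if0 :: mulR]]
t=6: [T=u | E={y↦thunk(u, {u↦thunk(5, ∅)}), u↦thunk(5, ∅)} | St=[if0 :: mulR]]
t=7: [T=5 | E=∅ | St=[if0 :: mulR]]
t=8: [T=(4 * -4) | E=∅ | St=[mulR]]
t=9: [T=4 | E=∅ | St=[mulR :: mulR]]
t=10: [T=-4 | E=∅ | St=[mulL(4) :: mulR]]
t=11: [T=((3 - -1) * (6 * 3)) | E=∅ | St=[mulL(-16)]]
t=12: [T=(3 - -1) | E=∅ | St=[mulR :: mulL(-16)]]
t=13: [T=3 | E=∅ | St=[subR :: mulR :: mulL(-16)]]
t=14: [T=-1 | E=∅ | St=[subL(3) :: mulR :: mulL(-16)]]
t=15: [T=(6 * 3) | E=∅ | St=[mulL(4) :: mulL(-16)]]
t=16: [T=6 | E=∅ | St=[mulR :: mulL(4) :: mulL(-16)]]
t=17: [T=3 | E=∅ | St=[mulL(6) :: mulL(4) :: mulL(-16)]]
→ final value -1152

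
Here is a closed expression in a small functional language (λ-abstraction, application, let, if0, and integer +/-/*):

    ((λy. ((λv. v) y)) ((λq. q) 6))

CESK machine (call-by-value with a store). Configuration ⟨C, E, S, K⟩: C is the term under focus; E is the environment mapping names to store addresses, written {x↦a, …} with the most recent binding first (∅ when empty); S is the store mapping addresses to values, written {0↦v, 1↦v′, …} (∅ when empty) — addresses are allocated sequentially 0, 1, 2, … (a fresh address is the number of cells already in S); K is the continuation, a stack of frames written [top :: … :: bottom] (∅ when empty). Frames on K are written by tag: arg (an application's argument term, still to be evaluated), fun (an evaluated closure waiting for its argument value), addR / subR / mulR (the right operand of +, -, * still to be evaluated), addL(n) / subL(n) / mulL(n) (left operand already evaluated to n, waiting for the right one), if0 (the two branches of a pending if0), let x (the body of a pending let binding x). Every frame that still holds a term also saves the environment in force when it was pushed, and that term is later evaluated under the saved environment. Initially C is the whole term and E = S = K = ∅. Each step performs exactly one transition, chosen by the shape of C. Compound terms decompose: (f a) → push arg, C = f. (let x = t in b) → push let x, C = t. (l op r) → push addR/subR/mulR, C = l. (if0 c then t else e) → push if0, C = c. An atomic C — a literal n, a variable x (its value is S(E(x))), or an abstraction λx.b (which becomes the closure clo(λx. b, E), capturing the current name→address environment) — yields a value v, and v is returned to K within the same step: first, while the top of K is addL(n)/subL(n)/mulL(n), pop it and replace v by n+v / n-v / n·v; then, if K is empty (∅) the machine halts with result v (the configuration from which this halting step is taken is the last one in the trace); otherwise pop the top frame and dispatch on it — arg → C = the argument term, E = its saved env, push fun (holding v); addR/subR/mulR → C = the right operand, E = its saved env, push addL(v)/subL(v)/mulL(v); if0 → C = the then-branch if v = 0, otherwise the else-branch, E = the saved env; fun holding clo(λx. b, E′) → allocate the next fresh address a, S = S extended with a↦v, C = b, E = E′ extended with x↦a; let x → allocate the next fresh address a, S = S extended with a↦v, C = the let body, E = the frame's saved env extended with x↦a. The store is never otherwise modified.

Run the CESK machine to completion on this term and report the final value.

Answer: 6

Execution trace:
0. [C=((λy. ((λv. v) y)) ((λq. q) 6)) | E=∅ | S=∅ | K=∅]
1. [C=(λy. ((λv. v) y)) | E=∅ | S=∅ | K=[arg]]
2. [C=((λq. q) 6) | E=∅ | S=∅ | K=[fun]]
3. [C=(λq. q) | E=∅ | S=∅ | K=[arg :: fun]]
4. [C=6 | E=∅ | S=∅ | K=[fun :: fun]]
5. [C=q | E={q↦0} | S={0↦6} | K=[fun]]
6. [C=((λv. v) y) | E={y↦1} | S={0↦6, 1↦6} | K=∅]
7. [C=(λv. v) | E={y↦1} | S={0↦6, 1↦6} | K=[arg]]
8. [C=y | E={y↦1} | S={0↦6, 1↦6} | K=[fun]]
9. [C=v | E={v↦2, y↦1} | S={0↦6, 1↦6, 2↦6} | K=∅]
→ final value 6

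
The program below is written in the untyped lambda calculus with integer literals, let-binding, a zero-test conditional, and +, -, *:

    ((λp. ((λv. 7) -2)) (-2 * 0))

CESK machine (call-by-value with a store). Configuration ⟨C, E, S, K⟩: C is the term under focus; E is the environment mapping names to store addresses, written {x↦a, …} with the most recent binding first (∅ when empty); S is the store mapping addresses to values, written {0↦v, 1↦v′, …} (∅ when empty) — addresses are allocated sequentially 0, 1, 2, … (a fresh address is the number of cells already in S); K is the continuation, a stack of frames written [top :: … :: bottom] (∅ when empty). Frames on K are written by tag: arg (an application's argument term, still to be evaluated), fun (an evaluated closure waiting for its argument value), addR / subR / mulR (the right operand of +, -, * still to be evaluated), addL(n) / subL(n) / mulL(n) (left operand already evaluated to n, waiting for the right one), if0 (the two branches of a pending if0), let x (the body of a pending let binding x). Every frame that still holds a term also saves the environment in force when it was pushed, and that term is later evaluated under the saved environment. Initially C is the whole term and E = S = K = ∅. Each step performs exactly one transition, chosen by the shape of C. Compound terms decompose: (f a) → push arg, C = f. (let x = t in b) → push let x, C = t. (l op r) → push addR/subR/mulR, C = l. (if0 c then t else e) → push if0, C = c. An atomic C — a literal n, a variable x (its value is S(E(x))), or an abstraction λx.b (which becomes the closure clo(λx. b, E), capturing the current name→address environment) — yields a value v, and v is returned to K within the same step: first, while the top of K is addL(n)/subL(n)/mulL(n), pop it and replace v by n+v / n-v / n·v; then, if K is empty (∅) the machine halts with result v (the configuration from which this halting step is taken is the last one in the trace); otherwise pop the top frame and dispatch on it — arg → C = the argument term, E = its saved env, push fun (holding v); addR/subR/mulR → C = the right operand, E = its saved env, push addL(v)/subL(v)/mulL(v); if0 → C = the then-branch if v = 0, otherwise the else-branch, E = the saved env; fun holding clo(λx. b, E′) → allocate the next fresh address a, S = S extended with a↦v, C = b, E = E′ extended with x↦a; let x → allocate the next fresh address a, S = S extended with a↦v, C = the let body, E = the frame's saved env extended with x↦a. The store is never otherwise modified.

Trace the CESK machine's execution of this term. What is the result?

Answer: 7

Execution trace:
0. ⟨C=((λp. ((λv. 7) -2)) (-2 * 0)); E=∅; S=∅; K=∅⟩
1. ⟨C=(λp. ((λv. 7) -2)); E=∅; S=∅; K=[arg]⟩
2. ⟨C=(-2 * 0); E=∅; S=∅; K=[fun]⟩
3. ⟨C=-2; E=∅; S=∅; K=[mulR :: fun]⟩
4. ⟨C=0; E=∅; S=∅; K=[mulL(-2) :: fun]⟩
5. ⟨C=((λv. 7) -2); E={p↦0}; S={0↦0}; K=∅⟩
6. ⟨C=(λv. 7); E={p↦0}; S={0↦0}; K=[arg]⟩
7. ⟨C=-2; E={p↦0}; S={0↦0}; K=[fun]⟩
8. ⟨C=7; E={v↦1, p↦0}; S={0↦0, 1↦-2}; K=∅⟩
→ final value 7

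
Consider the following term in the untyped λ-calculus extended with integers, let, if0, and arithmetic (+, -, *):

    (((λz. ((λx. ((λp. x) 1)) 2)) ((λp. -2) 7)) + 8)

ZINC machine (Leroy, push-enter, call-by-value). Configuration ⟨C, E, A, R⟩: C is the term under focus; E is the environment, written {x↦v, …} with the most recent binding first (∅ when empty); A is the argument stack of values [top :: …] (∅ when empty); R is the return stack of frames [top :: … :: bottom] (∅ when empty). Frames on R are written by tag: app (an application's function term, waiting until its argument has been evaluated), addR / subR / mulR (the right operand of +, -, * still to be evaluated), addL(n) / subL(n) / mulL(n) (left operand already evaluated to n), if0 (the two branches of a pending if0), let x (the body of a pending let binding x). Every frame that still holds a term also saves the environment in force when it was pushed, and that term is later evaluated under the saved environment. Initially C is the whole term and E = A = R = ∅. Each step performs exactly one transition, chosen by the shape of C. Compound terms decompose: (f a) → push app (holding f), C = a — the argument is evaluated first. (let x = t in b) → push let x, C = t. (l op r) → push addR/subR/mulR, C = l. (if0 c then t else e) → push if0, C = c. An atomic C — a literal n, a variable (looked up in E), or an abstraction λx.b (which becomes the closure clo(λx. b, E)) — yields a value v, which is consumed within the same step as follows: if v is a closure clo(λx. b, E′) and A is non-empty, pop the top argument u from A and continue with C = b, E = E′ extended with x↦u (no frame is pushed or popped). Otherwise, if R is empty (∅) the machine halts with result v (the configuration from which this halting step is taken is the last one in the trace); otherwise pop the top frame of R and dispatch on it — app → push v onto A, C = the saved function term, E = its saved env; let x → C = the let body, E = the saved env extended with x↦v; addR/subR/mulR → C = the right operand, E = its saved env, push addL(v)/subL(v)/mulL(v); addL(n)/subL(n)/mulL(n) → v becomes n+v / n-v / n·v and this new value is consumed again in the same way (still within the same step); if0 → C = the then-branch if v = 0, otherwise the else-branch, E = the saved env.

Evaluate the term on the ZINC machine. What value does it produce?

Answer: 10

Execution trace:
0. [C=(((λz. ((λx. ((λp. x) 1)) 2)) ((λp. -2) 7)) + 8) | E=∅ | A=∅ | R=∅]
1. [C=((λz. ((λx. ((λp. x) 1)) 2)) ((λp. -2) 7)) | E=∅ | A=∅ | R=[addR]]
2. [C=((λp. -2) 7) | E=∅ | A=∅ | R=[app :: addR]]
3. [C=7 | E=∅ | A=∅ | R=[app :: app :: addR]]
4. [C=(λp. -2) | E=∅ | A=[7] | R=[app :: addR]]
5. [C=-2 | E={p↦7} | A=∅ | R=[app :: addR]]
6. [C=(λz. ((λx. ((λp. x) 1)) 2)) | E=∅ | A=[-2] | R=[addR]]
7. [C=((λx. ((λp. x) 1)) 2) | E={z↦-2} | A=∅ | R=[addR]]
8. [C=2 | E={z↦-2} | A=∅ | R=[app :: addR]]
9. [C=(λx. ((λp. x) 1)) | E={z↦-2} | A=[2] | R=[addR]]
10. [C=((λp. x) 1) | E={x↦2, z↦-2} | A=∅ | R=[addR]]
11. [C=1 | E={x↦2, z↦-2} | A=∅ | R=[app :: addR]]
12. [C=(λp. x) | E={x↦2, z↦-2} | A=[1] | R=[addR]]
13. [C=x | E={p↦1, x↦2, z↦-2} | A=∅ | R=[addR]]
14. [C=8 | E=∅ | A=∅ | R=[addL(2)]]
→ final value 10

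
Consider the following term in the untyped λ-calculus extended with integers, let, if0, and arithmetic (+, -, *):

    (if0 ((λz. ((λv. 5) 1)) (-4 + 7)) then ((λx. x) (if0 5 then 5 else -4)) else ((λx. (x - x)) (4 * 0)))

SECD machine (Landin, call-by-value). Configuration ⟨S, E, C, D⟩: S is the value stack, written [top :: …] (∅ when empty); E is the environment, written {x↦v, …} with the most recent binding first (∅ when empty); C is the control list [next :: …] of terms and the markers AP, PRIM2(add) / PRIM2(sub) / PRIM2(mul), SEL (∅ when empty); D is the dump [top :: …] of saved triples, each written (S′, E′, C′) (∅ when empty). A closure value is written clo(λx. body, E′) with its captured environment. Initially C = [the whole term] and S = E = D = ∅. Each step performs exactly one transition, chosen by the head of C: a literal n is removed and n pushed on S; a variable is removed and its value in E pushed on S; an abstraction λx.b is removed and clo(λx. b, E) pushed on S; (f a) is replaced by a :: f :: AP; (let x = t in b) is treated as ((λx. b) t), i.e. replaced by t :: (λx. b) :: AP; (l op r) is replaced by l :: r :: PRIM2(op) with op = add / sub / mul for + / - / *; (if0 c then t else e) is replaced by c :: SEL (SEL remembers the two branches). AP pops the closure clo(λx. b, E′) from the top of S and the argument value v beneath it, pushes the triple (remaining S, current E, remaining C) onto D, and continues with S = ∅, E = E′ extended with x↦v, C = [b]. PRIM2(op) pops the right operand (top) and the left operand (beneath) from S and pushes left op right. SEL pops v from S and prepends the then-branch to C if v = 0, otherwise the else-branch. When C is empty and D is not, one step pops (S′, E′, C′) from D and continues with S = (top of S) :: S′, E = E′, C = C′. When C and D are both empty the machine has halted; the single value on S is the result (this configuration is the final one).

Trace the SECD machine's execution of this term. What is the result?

0. <S=∅, E=∅, C=[(if0 ((λz. ((λv. 5) 1)) (-4 + 7)) then ((λx. x) (if0 5 then 5 else -4)) else ((λx. (x - x)) (4 * 0)))], D=∅>
1. <S=∅, E=∅, C=[((λz. ((λv. 5) 1)) (-4 + 7)) :: SEL], D=∅>
2. <S=∅, E=∅, C=[(-4 + 7) :: (λz. ((λv. 5) 1)) :: AP :: SEL], D=∅>
3. <S=∅, E=∅, C=[-4 :: 7 :: PRIM2(add) :: (λz. ((λv. 5) 1)) :: AP :: SEL], D=∅>
4. <S=[-4], E=∅, C=[7 :: PRIM2(add) :: (λz. ((λv. 5) 1)) :: AP :: SEL], D=∅>
5. <S=[7 :: -4], E=∅, C=[PRIM2(add) :: (λz. ((λv. 5) 1)) :: AP :: SEL], D=∅>
6. <S=[3], E=∅, C=[(λz. ((λv. 5) 1)) :: AP :: SEL], D=∅>
7. <S=[clo(λz. ((λv. 5) 1), ∅) :: 3], E=∅, C=[AP :: SEL], D=∅>
8. <S=∅, E={z↦3}, C=[((λv. 5) 1)], D=[(∅, ∅, [SEL])]>
9. <S=∅, E={z↦3}, C=[1 :: (λv. 5) :: AP], D=[(∅, ∅, [SEL])]>
10. <S=[1], E={z↦3}, C=[(λv. 5) :: AP], D=[(∅, ∅, [SEL])]>
11. <S=[clo(λv. 5, {z↦3}) :: 1], E={z↦3}, C=[AP], D=[(∅, ∅, [SEL])]>
12. <S=∅, E={v↦1, z↦3}, C=[5], D=[(∅, {z↦3}, ∅) :: (∅, ∅, [SEL])]>
13. <S=[5], E={v↦1, z↦3}, C=∅, D=[(∅, {z↦3}, ∅) :: (∅, ∅, [SEL])]>
14. <S=[5], E={z↦3}, C=∅, D=[(∅, ∅, [SEL])]>
15. <S=[5], E=∅, C=[SEL], D=∅>
16. <S=∅, E=∅, C=[((λx. (x - x)) (4 * 0))], D=∅>
17. <S=∅, E=∅, C=[(4 * 0) :: (λx. (x - x)) :: AP], D=∅>
18. <S=∅, E=∅, C=[4 :: 0 :: PRIM2(mul) :: (λx. (x - x)) :: AP], D=∅>
19. <S=[4], E=∅, C=[0 :: PRIM2(mul) :: (λx. (x - x)) :: AP], D=∅>
20. <S=[0 :: 4], E=∅, C=[PRIM2(mul) :: (λx. (x - x)) :: AP], D=∅>
21. <S=[0], E=∅, C=[(λx. (x - x)) :: AP], D=∅>
22. <S=[clo(λx. (x - x), ∅) :: 0], E=∅, C=[AP], D=∅>
23. <S=∅, E={x↦0}, C=[(x - x)], D=[(∅, ∅, ∅)]>
24. <S=∅, E={x↦0}, C=[x :: x :: PRIM2(sub)], D=[(∅, ∅, ∅)]>
25. <S=[0], E={x↦0}, C=[x :: PRIM2(sub)], D=[(∅, ∅, ∅)]>
26. <S=[0 :: 0], E={x↦0}, C=[PRIM2(sub)], D=[(∅, ∅, ∅)]>
27. <S=[0], E={x↦0}, C=∅, D=[(∅, ∅, ∅)]>
28. <S=[0], E=∅, C=∅, D=∅>
→ final value 0

Answer: 0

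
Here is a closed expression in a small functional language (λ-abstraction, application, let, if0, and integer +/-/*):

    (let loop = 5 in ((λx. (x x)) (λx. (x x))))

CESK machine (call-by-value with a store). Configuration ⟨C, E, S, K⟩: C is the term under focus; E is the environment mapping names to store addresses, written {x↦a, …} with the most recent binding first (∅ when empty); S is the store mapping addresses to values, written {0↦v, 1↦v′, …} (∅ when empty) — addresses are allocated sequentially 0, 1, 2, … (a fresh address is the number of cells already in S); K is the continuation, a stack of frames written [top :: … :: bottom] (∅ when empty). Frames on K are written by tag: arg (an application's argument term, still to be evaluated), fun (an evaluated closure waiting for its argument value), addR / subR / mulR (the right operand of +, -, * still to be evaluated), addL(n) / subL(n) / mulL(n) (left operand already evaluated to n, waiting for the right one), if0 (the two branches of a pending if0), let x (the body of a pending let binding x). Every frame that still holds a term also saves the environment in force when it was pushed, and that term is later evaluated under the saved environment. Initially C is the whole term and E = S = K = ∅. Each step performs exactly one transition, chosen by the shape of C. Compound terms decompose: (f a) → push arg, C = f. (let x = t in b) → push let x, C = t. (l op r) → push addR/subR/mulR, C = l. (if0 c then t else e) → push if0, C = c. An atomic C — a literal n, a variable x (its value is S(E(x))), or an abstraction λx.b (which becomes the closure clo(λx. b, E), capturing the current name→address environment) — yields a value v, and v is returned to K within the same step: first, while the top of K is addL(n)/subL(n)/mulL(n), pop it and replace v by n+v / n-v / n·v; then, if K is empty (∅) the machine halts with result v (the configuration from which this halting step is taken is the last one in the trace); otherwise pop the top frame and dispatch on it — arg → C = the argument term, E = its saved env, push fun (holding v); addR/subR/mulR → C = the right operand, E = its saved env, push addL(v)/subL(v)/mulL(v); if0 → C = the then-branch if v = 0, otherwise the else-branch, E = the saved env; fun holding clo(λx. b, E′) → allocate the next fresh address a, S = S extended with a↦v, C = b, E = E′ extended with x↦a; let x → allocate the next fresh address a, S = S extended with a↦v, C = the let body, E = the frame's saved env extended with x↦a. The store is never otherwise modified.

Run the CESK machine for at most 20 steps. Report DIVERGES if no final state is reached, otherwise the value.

t=0: [C=(let loop = 5 in ((λx. (x x)) (λx. (x x)))) | E=∅ | S=∅ | K=∅]
t=1: [C=5 | E=∅ | S=∅ | K=[let loop]]
t=2: [C=((λx. (x x)) (λx. (x x))) | E={loop↦0} | S={0↦5} | K=∅]
t=3: [C=(λx. (x x)) | E={loop↦0} | S={0↦5} | K=[arg]]
t=4: [C=(λx. (x x)) | E={loop↦0} | S={0↦5} | K=[fun]]
t=5: [C=(x x) | E={x↦1, loop↦0} | S={0↦5, 1↦clo(λx. (x x), {loop↦0})} | K=∅]
t=6: [C=x | E={x↦1, loop↦0} | S={0↦5, 1↦clo(λx. (x x), {loop↦0})} | K=[arg]]
t=7: [C=x | E={x↦1, loop↦0} | S={0↦5, 1↦clo(λx. (x x), {loop↦0})} | K=[fun]]
t=8: [C=(x x) | E={x↦2, loop↦0} | S={0↦5, 1↦clo(λx. (x x), {loop↦0}), 2↦clo(λx. (x x), {loop↦0})} | K=∅]
t=9: [C=x | E={x↦2, loop↦0} | S={0↦5, 1↦clo(λx. (x x), {loop↦0}), 2↦clo(λx. (x x), {loop↦0})} | K=[arg]]
t=10: [C=x | E={x↦2, loop↦0} | S={0↦5, 1↦clo(λx. (x x), {loop↦0}), 2↦clo(λx. (x x), {loop↦0})} | K=[fun]]
t=11: [C=(x x) | E={x↦3, loop↦0} | S={0↦5, 1↦clo(λx. (x x), {loop↦0}), 2↦clo(λx. (x x), {loop↦0}), 3↦clo(λx. (x x), {loop↦0})} | K=∅]
t=12: [C=x | E={x↦3, loop↦0} | S={0↦5, 1↦clo(λx. (x x), {loop↦0}), 2↦clo(λx. (x x), {loop↦0}), 3↦clo(λx. (x x), {loop↦0})} | K=[arg]]
t=13: [C=x | E={x↦3, loop↦0} | S={0↦5, 1↦clo(λx. (x x), {loop↦0}), 2↦clo(λx. (x x), {loop↦0}), 3↦clo(λx. (x x), {loop↦0})} | K=[fun]]
t=14: [C=(x x) | E={x↦4, loop↦0} | S={0↦5, 1↦clo(λx. (x x), {loop↦0}), 2↦clo(λx. (x x), {loop↦0}), 3↦clo(λx. (x x), {loop↦0}), 4↦clo(λx. (x x), {loop↦0})} | K=∅]
t=15: [C=x | E={x↦4, loop↦0} | S={0↦5, 1↦clo(λx. (x x), {loop↦0}), 2↦clo(λx. (x x), {loop↦0}), 3↦clo(λx. (x x), {loop↦0}), 4↦clo(λx. (x x), {loop↦0})} | K=[arg]]
t=16: [C=x | E={x↦4, loop↦0} | S={0↦5, 1↦clo(λx. (x x), {loop↦0}), 2↦clo(λx. (x x), {loop↦0}), 3↦clo(λx. (x x), {loop↦0}), 4↦clo(λx. (x x), {loop↦0})} | K=[fun]]
t=17: [C=(x x) | E={x↦5, loop↦0} | S={0↦5, 1↦clo(λx. (x x), {loop↦0}), 2↦clo(λx. (x x), {loop↦0}), 3↦clo(λx. (x x), {loop↦0}), 4↦clo(λx. (x x), {loop↦0}), 5↦clo(λx. (x x), {loop↦0})} | K=∅]
t=18: [C=x | E={x↦5, loop↦0} | S={0↦5, 1↦clo(λx. (x x), {loop↦0}), 2↦clo(λx. (x x), {loop↦0}), 3↦clo(λx. (x x), {loop↦0}), 4↦clo(λx. (x x), {loop↦0}), 5↦clo(λx. (x x), {loop↦0})} | K=[arg]]
t=19: [C=x | E={x↦5, loop↦0} | S={0↦5, 1↦clo(λx. (x x), {loop↦0}), 2↦clo(λx. (x x), {loop↦0}), 3↦clo(λx. (x x), {loop↦0}), 4↦clo(λx. (x x), {loop↦0}), 5↦clo(λx. (x x), {loop↦0})} | K=[fun]]
t=20: [C=(x x) | E={x↦6, loop↦0} | S={0↦5, 1↦clo(λx. (x x), {loop↦0}), 2↦clo(λx. (x x), {loop↦0}), 3↦clo(λx. (x x), {loop↦0}), 4↦clo(λx. (x x), {loop↦0}), 5↦clo(λx. (x x), {loop↦0}), 6↦clo(λx. (x x), {loop↦0})} | K=∅]
→ 20 transitions taken and the configuration is still not final: no result within 20 steps

Answer: DIVERGES (no final state within 20 steps)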